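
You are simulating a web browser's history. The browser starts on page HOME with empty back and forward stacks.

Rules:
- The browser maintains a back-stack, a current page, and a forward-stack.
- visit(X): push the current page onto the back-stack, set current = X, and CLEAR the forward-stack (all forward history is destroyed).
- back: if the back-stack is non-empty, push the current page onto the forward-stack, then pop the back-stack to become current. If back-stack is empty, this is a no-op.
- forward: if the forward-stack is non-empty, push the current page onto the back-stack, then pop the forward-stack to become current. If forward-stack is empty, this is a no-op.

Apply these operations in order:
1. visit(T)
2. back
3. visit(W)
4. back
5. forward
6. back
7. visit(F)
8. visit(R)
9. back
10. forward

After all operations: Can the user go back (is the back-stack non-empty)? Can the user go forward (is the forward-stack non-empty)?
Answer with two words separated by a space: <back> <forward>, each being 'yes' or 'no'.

Answer: yes no

Derivation:
After 1 (visit(T)): cur=T back=1 fwd=0
After 2 (back): cur=HOME back=0 fwd=1
After 3 (visit(W)): cur=W back=1 fwd=0
After 4 (back): cur=HOME back=0 fwd=1
After 5 (forward): cur=W back=1 fwd=0
After 6 (back): cur=HOME back=0 fwd=1
After 7 (visit(F)): cur=F back=1 fwd=0
After 8 (visit(R)): cur=R back=2 fwd=0
After 9 (back): cur=F back=1 fwd=1
After 10 (forward): cur=R back=2 fwd=0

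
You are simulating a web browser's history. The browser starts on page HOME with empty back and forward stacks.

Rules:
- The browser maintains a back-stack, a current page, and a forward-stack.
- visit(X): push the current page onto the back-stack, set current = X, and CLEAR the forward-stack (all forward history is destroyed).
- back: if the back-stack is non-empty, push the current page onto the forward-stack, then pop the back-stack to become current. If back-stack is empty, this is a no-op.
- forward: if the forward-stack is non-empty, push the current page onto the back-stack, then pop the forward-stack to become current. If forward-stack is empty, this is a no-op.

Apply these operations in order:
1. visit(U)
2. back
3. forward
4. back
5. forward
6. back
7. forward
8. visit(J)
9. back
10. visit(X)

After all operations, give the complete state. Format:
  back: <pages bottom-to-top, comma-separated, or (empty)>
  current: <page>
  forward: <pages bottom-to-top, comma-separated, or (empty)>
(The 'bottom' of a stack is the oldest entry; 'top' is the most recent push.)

Answer: back: HOME,U
current: X
forward: (empty)

Derivation:
After 1 (visit(U)): cur=U back=1 fwd=0
After 2 (back): cur=HOME back=0 fwd=1
After 3 (forward): cur=U back=1 fwd=0
After 4 (back): cur=HOME back=0 fwd=1
After 5 (forward): cur=U back=1 fwd=0
After 6 (back): cur=HOME back=0 fwd=1
After 7 (forward): cur=U back=1 fwd=0
After 8 (visit(J)): cur=J back=2 fwd=0
After 9 (back): cur=U back=1 fwd=1
After 10 (visit(X)): cur=X back=2 fwd=0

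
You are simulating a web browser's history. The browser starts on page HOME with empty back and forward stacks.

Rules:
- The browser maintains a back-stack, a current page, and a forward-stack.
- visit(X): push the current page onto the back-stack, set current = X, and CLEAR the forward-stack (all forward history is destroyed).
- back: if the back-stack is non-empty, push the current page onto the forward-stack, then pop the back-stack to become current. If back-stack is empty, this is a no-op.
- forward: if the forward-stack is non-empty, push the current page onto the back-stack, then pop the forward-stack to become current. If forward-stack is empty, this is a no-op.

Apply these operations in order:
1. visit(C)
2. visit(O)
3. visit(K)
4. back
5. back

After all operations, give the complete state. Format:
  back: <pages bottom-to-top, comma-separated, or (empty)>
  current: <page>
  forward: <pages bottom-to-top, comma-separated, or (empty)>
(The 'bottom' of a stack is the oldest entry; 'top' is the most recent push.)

After 1 (visit(C)): cur=C back=1 fwd=0
After 2 (visit(O)): cur=O back=2 fwd=0
After 3 (visit(K)): cur=K back=3 fwd=0
After 4 (back): cur=O back=2 fwd=1
After 5 (back): cur=C back=1 fwd=2

Answer: back: HOME
current: C
forward: K,O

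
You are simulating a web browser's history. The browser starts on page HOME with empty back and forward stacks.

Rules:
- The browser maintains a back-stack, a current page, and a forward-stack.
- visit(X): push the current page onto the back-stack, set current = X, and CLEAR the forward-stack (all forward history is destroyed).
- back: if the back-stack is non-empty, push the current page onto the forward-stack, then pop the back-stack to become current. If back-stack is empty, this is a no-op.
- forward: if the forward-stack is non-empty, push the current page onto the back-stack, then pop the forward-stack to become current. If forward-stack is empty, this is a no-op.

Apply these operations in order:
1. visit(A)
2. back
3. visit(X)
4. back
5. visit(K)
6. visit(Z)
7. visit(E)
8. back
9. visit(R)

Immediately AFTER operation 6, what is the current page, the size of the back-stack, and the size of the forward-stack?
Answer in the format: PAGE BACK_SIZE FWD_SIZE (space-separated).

After 1 (visit(A)): cur=A back=1 fwd=0
After 2 (back): cur=HOME back=0 fwd=1
After 3 (visit(X)): cur=X back=1 fwd=0
After 4 (back): cur=HOME back=0 fwd=1
After 5 (visit(K)): cur=K back=1 fwd=0
After 6 (visit(Z)): cur=Z back=2 fwd=0

Z 2 0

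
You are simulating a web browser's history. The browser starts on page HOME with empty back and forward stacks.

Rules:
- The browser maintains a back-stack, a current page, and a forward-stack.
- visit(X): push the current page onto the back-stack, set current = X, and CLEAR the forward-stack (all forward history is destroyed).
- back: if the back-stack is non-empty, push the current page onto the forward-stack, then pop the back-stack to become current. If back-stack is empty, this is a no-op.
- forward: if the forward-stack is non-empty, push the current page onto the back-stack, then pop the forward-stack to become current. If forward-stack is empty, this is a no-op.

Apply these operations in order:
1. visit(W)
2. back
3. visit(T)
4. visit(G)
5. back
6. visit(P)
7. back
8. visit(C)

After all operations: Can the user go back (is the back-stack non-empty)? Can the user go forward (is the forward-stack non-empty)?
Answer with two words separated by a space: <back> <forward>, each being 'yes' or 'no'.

Answer: yes no

Derivation:
After 1 (visit(W)): cur=W back=1 fwd=0
After 2 (back): cur=HOME back=0 fwd=1
After 3 (visit(T)): cur=T back=1 fwd=0
After 4 (visit(G)): cur=G back=2 fwd=0
After 5 (back): cur=T back=1 fwd=1
After 6 (visit(P)): cur=P back=2 fwd=0
After 7 (back): cur=T back=1 fwd=1
After 8 (visit(C)): cur=C back=2 fwd=0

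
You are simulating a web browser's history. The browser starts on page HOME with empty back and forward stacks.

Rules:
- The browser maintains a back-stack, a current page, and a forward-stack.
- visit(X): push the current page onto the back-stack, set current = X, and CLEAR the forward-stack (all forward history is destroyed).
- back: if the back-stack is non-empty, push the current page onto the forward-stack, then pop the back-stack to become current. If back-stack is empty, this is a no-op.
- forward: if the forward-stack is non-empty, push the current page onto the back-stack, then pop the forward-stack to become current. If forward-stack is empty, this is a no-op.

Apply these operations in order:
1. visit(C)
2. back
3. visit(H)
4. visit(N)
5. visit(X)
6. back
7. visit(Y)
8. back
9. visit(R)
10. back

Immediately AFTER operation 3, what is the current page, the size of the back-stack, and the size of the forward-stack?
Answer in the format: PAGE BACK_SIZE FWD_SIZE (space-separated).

After 1 (visit(C)): cur=C back=1 fwd=0
After 2 (back): cur=HOME back=0 fwd=1
After 3 (visit(H)): cur=H back=1 fwd=0

H 1 0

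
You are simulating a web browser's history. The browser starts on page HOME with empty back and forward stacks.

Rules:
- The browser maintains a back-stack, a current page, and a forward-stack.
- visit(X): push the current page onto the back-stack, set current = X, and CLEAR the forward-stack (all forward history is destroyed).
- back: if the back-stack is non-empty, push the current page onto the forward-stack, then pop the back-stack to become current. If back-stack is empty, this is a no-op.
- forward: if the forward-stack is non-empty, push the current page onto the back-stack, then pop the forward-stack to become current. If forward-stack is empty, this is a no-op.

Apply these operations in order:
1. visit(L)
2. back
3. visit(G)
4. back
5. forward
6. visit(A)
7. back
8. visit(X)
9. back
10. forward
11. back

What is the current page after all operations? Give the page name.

After 1 (visit(L)): cur=L back=1 fwd=0
After 2 (back): cur=HOME back=0 fwd=1
After 3 (visit(G)): cur=G back=1 fwd=0
After 4 (back): cur=HOME back=0 fwd=1
After 5 (forward): cur=G back=1 fwd=0
After 6 (visit(A)): cur=A back=2 fwd=0
After 7 (back): cur=G back=1 fwd=1
After 8 (visit(X)): cur=X back=2 fwd=0
After 9 (back): cur=G back=1 fwd=1
After 10 (forward): cur=X back=2 fwd=0
After 11 (back): cur=G back=1 fwd=1

Answer: G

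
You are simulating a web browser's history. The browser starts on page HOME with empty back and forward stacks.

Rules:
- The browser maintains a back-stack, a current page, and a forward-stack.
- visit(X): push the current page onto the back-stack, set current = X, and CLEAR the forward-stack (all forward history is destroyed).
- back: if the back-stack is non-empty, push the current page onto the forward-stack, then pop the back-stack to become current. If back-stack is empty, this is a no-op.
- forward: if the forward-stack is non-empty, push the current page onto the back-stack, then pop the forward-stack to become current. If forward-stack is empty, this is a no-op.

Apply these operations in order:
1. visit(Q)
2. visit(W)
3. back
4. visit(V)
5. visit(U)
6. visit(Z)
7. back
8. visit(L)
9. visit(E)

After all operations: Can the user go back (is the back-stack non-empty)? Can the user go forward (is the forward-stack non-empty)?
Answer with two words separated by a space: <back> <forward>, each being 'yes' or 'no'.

After 1 (visit(Q)): cur=Q back=1 fwd=0
After 2 (visit(W)): cur=W back=2 fwd=0
After 3 (back): cur=Q back=1 fwd=1
After 4 (visit(V)): cur=V back=2 fwd=0
After 5 (visit(U)): cur=U back=3 fwd=0
After 6 (visit(Z)): cur=Z back=4 fwd=0
After 7 (back): cur=U back=3 fwd=1
After 8 (visit(L)): cur=L back=4 fwd=0
After 9 (visit(E)): cur=E back=5 fwd=0

Answer: yes no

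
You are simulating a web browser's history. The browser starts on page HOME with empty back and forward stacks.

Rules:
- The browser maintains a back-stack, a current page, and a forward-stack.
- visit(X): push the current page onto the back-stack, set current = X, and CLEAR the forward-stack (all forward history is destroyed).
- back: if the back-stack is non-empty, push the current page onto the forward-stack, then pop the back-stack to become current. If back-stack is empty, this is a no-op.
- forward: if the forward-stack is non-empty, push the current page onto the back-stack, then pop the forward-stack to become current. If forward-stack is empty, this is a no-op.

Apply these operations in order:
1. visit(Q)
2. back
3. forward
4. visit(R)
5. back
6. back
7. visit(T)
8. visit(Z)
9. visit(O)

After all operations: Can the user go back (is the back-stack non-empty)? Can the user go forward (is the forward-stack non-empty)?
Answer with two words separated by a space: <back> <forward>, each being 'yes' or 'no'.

After 1 (visit(Q)): cur=Q back=1 fwd=0
After 2 (back): cur=HOME back=0 fwd=1
After 3 (forward): cur=Q back=1 fwd=0
After 4 (visit(R)): cur=R back=2 fwd=0
After 5 (back): cur=Q back=1 fwd=1
After 6 (back): cur=HOME back=0 fwd=2
After 7 (visit(T)): cur=T back=1 fwd=0
After 8 (visit(Z)): cur=Z back=2 fwd=0
After 9 (visit(O)): cur=O back=3 fwd=0

Answer: yes no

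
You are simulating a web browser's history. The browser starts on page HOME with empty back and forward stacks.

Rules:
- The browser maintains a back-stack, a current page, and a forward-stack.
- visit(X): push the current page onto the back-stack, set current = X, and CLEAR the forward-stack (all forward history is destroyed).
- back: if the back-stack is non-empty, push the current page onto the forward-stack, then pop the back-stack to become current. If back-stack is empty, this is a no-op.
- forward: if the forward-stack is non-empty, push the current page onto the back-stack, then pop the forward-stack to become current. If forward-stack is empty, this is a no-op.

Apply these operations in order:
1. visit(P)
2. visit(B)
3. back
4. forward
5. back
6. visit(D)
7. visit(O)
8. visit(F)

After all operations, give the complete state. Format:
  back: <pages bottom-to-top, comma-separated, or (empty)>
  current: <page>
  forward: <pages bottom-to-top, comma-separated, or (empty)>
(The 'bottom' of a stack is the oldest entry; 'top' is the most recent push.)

After 1 (visit(P)): cur=P back=1 fwd=0
After 2 (visit(B)): cur=B back=2 fwd=0
After 3 (back): cur=P back=1 fwd=1
After 4 (forward): cur=B back=2 fwd=0
After 5 (back): cur=P back=1 fwd=1
After 6 (visit(D)): cur=D back=2 fwd=0
After 7 (visit(O)): cur=O back=3 fwd=0
After 8 (visit(F)): cur=F back=4 fwd=0

Answer: back: HOME,P,D,O
current: F
forward: (empty)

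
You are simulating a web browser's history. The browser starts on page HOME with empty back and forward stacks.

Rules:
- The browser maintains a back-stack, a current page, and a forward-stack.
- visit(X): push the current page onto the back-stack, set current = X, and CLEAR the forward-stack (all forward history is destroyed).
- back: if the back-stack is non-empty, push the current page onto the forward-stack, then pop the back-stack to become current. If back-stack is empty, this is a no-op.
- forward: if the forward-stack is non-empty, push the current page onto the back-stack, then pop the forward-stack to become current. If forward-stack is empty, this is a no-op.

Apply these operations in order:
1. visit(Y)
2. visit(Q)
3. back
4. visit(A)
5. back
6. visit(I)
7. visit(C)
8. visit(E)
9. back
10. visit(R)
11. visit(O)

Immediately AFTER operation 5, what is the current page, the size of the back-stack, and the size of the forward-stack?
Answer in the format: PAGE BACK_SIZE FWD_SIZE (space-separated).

After 1 (visit(Y)): cur=Y back=1 fwd=0
After 2 (visit(Q)): cur=Q back=2 fwd=0
After 3 (back): cur=Y back=1 fwd=1
After 4 (visit(A)): cur=A back=2 fwd=0
After 5 (back): cur=Y back=1 fwd=1

Y 1 1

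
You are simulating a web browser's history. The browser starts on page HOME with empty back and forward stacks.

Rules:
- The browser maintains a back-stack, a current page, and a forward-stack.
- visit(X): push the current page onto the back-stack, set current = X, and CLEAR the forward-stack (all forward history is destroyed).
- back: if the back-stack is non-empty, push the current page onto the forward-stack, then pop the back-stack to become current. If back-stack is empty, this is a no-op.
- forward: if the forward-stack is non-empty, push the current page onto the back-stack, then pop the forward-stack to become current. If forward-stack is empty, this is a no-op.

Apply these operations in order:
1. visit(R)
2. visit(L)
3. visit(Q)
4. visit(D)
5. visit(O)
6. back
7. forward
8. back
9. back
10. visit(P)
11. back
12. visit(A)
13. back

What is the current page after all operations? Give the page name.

Answer: Q

Derivation:
After 1 (visit(R)): cur=R back=1 fwd=0
After 2 (visit(L)): cur=L back=2 fwd=0
After 3 (visit(Q)): cur=Q back=3 fwd=0
After 4 (visit(D)): cur=D back=4 fwd=0
After 5 (visit(O)): cur=O back=5 fwd=0
After 6 (back): cur=D back=4 fwd=1
After 7 (forward): cur=O back=5 fwd=0
After 8 (back): cur=D back=4 fwd=1
After 9 (back): cur=Q back=3 fwd=2
After 10 (visit(P)): cur=P back=4 fwd=0
After 11 (back): cur=Q back=3 fwd=1
After 12 (visit(A)): cur=A back=4 fwd=0
After 13 (back): cur=Q back=3 fwd=1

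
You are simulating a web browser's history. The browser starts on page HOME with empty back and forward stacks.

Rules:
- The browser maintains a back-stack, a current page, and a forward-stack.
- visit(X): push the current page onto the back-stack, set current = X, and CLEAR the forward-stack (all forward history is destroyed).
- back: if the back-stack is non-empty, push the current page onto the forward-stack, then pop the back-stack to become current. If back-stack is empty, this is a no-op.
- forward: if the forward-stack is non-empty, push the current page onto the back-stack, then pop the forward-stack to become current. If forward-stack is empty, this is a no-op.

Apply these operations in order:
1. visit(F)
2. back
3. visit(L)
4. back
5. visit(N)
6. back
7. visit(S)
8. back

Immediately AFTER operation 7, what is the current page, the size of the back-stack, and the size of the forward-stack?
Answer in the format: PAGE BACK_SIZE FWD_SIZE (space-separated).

After 1 (visit(F)): cur=F back=1 fwd=0
After 2 (back): cur=HOME back=0 fwd=1
After 3 (visit(L)): cur=L back=1 fwd=0
After 4 (back): cur=HOME back=0 fwd=1
After 5 (visit(N)): cur=N back=1 fwd=0
After 6 (back): cur=HOME back=0 fwd=1
After 7 (visit(S)): cur=S back=1 fwd=0

S 1 0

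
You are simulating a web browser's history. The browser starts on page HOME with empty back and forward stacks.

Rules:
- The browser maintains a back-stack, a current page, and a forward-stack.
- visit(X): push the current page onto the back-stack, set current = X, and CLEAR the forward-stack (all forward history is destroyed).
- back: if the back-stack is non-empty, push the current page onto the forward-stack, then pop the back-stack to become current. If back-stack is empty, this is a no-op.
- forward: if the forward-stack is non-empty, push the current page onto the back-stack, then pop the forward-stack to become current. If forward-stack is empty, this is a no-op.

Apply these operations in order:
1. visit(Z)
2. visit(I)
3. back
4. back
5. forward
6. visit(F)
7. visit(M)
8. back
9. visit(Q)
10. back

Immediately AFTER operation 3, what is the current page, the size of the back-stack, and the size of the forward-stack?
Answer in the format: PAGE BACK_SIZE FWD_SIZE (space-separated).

After 1 (visit(Z)): cur=Z back=1 fwd=0
After 2 (visit(I)): cur=I back=2 fwd=0
After 3 (back): cur=Z back=1 fwd=1

Z 1 1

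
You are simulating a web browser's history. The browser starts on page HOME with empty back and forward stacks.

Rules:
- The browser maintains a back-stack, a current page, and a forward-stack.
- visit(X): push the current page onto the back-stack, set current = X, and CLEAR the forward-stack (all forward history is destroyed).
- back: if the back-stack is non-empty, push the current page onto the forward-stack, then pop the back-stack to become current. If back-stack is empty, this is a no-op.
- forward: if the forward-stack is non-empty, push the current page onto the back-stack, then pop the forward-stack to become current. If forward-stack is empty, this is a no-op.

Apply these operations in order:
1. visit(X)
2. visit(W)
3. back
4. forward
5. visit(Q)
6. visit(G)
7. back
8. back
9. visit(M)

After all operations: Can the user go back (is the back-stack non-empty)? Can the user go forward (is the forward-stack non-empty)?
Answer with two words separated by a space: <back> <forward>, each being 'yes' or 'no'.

Answer: yes no

Derivation:
After 1 (visit(X)): cur=X back=1 fwd=0
After 2 (visit(W)): cur=W back=2 fwd=0
After 3 (back): cur=X back=1 fwd=1
After 4 (forward): cur=W back=2 fwd=0
After 5 (visit(Q)): cur=Q back=3 fwd=0
After 6 (visit(G)): cur=G back=4 fwd=0
After 7 (back): cur=Q back=3 fwd=1
After 8 (back): cur=W back=2 fwd=2
After 9 (visit(M)): cur=M back=3 fwd=0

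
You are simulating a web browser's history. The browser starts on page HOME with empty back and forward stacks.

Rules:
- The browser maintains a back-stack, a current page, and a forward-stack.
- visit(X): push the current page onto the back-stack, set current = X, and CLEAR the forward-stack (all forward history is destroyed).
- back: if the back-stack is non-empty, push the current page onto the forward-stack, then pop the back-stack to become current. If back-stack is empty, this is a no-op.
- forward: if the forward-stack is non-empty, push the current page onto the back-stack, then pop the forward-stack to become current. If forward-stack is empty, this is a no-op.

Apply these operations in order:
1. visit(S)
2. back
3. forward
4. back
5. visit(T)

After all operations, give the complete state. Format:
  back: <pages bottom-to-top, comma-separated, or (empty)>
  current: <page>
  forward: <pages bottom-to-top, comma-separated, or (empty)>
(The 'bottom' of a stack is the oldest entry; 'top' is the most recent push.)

After 1 (visit(S)): cur=S back=1 fwd=0
After 2 (back): cur=HOME back=0 fwd=1
After 3 (forward): cur=S back=1 fwd=0
After 4 (back): cur=HOME back=0 fwd=1
After 5 (visit(T)): cur=T back=1 fwd=0

Answer: back: HOME
current: T
forward: (empty)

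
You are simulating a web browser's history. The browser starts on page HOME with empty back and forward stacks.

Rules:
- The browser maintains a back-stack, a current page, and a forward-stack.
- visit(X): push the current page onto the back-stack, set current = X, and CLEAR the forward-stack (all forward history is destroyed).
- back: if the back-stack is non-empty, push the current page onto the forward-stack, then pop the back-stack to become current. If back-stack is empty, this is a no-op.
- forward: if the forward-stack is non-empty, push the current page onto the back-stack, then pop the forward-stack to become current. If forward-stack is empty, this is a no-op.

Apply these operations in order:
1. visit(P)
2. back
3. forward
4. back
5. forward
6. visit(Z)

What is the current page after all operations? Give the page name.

After 1 (visit(P)): cur=P back=1 fwd=0
After 2 (back): cur=HOME back=0 fwd=1
After 3 (forward): cur=P back=1 fwd=0
After 4 (back): cur=HOME back=0 fwd=1
After 5 (forward): cur=P back=1 fwd=0
After 6 (visit(Z)): cur=Z back=2 fwd=0

Answer: Z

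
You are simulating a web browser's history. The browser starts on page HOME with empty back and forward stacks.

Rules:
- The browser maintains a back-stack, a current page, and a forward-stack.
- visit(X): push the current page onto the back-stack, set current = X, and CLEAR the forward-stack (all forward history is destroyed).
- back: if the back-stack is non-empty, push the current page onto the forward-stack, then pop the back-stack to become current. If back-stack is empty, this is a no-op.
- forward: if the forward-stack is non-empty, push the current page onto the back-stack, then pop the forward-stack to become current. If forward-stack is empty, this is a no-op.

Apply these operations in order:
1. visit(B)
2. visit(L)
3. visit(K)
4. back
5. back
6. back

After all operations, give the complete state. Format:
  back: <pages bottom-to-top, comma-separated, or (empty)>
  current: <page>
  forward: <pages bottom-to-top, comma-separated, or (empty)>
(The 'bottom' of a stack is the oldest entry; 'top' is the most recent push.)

Answer: back: (empty)
current: HOME
forward: K,L,B

Derivation:
After 1 (visit(B)): cur=B back=1 fwd=0
After 2 (visit(L)): cur=L back=2 fwd=0
After 3 (visit(K)): cur=K back=3 fwd=0
After 4 (back): cur=L back=2 fwd=1
After 5 (back): cur=B back=1 fwd=2
After 6 (back): cur=HOME back=0 fwd=3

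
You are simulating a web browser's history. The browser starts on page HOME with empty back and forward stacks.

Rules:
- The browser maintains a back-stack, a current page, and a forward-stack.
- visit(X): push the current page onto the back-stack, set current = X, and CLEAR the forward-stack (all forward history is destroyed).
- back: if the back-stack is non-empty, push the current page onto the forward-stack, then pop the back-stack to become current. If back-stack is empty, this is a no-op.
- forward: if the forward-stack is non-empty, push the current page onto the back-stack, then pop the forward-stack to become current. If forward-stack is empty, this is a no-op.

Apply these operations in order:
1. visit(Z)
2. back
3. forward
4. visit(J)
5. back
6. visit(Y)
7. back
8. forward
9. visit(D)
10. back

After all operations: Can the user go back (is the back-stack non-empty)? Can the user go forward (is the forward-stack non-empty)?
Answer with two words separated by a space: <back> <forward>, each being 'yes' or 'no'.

After 1 (visit(Z)): cur=Z back=1 fwd=0
After 2 (back): cur=HOME back=0 fwd=1
After 3 (forward): cur=Z back=1 fwd=0
After 4 (visit(J)): cur=J back=2 fwd=0
After 5 (back): cur=Z back=1 fwd=1
After 6 (visit(Y)): cur=Y back=2 fwd=0
After 7 (back): cur=Z back=1 fwd=1
After 8 (forward): cur=Y back=2 fwd=0
After 9 (visit(D)): cur=D back=3 fwd=0
After 10 (back): cur=Y back=2 fwd=1

Answer: yes yes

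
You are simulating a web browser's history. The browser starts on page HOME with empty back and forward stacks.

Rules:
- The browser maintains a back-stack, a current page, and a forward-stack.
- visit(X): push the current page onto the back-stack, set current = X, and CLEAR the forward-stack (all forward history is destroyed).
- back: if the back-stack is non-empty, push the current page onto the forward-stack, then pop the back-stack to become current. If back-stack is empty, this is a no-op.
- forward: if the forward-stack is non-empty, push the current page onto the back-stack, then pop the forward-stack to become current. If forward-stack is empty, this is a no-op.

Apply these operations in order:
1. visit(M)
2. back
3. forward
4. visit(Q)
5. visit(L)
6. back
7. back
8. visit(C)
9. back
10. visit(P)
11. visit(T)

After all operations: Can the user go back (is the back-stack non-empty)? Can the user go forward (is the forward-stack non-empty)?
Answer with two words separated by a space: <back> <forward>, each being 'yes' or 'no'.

Answer: yes no

Derivation:
After 1 (visit(M)): cur=M back=1 fwd=0
After 2 (back): cur=HOME back=0 fwd=1
After 3 (forward): cur=M back=1 fwd=0
After 4 (visit(Q)): cur=Q back=2 fwd=0
After 5 (visit(L)): cur=L back=3 fwd=0
After 6 (back): cur=Q back=2 fwd=1
After 7 (back): cur=M back=1 fwd=2
After 8 (visit(C)): cur=C back=2 fwd=0
After 9 (back): cur=M back=1 fwd=1
After 10 (visit(P)): cur=P back=2 fwd=0
After 11 (visit(T)): cur=T back=3 fwd=0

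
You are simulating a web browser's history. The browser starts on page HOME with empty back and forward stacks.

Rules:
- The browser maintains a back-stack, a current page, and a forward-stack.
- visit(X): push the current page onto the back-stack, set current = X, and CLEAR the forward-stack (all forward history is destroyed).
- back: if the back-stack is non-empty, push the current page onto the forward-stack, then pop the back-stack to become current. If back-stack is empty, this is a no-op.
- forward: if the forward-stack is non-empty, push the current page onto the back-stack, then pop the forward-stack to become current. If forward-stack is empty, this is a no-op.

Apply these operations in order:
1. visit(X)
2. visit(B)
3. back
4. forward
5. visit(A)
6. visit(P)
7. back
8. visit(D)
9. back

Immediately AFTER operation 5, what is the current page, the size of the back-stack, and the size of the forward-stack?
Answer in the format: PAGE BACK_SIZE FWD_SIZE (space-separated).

After 1 (visit(X)): cur=X back=1 fwd=0
After 2 (visit(B)): cur=B back=2 fwd=0
After 3 (back): cur=X back=1 fwd=1
After 4 (forward): cur=B back=2 fwd=0
After 5 (visit(A)): cur=A back=3 fwd=0

A 3 0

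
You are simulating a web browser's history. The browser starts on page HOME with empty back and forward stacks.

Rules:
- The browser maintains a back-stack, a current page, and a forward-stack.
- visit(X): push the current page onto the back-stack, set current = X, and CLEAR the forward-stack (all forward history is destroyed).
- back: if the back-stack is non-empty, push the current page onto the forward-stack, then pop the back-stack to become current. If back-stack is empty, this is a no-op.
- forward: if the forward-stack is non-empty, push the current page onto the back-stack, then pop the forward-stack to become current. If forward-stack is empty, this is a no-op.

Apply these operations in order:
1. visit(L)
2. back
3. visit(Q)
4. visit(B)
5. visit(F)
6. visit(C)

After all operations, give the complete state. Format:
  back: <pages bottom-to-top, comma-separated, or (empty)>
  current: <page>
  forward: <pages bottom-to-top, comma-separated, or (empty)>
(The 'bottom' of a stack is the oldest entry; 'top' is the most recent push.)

Answer: back: HOME,Q,B,F
current: C
forward: (empty)

Derivation:
After 1 (visit(L)): cur=L back=1 fwd=0
After 2 (back): cur=HOME back=0 fwd=1
After 3 (visit(Q)): cur=Q back=1 fwd=0
After 4 (visit(B)): cur=B back=2 fwd=0
After 5 (visit(F)): cur=F back=3 fwd=0
After 6 (visit(C)): cur=C back=4 fwd=0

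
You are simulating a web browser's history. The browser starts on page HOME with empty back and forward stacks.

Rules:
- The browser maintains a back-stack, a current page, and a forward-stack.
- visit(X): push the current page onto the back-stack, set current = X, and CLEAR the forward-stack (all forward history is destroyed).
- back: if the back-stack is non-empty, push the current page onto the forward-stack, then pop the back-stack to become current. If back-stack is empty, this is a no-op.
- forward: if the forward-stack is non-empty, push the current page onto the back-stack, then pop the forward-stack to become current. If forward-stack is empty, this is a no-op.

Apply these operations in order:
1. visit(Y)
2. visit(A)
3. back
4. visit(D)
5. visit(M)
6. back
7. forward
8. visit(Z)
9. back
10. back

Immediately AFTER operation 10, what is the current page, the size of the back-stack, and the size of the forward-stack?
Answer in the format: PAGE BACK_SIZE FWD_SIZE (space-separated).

After 1 (visit(Y)): cur=Y back=1 fwd=0
After 2 (visit(A)): cur=A back=2 fwd=0
After 3 (back): cur=Y back=1 fwd=1
After 4 (visit(D)): cur=D back=2 fwd=0
After 5 (visit(M)): cur=M back=3 fwd=0
After 6 (back): cur=D back=2 fwd=1
After 7 (forward): cur=M back=3 fwd=0
After 8 (visit(Z)): cur=Z back=4 fwd=0
After 9 (back): cur=M back=3 fwd=1
After 10 (back): cur=D back=2 fwd=2

D 2 2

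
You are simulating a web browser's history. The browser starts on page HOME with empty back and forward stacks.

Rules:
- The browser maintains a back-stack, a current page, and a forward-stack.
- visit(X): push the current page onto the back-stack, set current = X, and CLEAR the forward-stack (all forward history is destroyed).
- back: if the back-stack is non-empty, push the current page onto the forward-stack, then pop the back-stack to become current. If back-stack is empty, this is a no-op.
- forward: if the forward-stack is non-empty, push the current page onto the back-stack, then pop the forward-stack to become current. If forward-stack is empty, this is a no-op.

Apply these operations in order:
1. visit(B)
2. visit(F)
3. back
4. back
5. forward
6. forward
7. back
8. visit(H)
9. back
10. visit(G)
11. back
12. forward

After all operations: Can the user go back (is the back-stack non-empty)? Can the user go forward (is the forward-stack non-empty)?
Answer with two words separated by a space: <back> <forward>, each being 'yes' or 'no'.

After 1 (visit(B)): cur=B back=1 fwd=0
After 2 (visit(F)): cur=F back=2 fwd=0
After 3 (back): cur=B back=1 fwd=1
After 4 (back): cur=HOME back=0 fwd=2
After 5 (forward): cur=B back=1 fwd=1
After 6 (forward): cur=F back=2 fwd=0
After 7 (back): cur=B back=1 fwd=1
After 8 (visit(H)): cur=H back=2 fwd=0
After 9 (back): cur=B back=1 fwd=1
After 10 (visit(G)): cur=G back=2 fwd=0
After 11 (back): cur=B back=1 fwd=1
After 12 (forward): cur=G back=2 fwd=0

Answer: yes no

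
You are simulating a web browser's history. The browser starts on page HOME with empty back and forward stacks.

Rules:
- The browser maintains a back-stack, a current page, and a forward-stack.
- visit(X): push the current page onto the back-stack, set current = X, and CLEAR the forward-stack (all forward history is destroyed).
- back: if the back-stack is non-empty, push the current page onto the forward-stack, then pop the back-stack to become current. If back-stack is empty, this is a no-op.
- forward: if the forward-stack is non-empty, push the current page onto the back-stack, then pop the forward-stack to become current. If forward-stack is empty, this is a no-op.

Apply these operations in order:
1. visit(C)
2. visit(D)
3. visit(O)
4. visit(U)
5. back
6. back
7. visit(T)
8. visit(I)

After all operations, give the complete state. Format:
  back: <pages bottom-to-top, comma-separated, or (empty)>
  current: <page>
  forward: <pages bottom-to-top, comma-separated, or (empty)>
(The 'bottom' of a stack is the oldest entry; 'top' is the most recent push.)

After 1 (visit(C)): cur=C back=1 fwd=0
After 2 (visit(D)): cur=D back=2 fwd=0
After 3 (visit(O)): cur=O back=3 fwd=0
After 4 (visit(U)): cur=U back=4 fwd=0
After 5 (back): cur=O back=3 fwd=1
After 6 (back): cur=D back=2 fwd=2
After 7 (visit(T)): cur=T back=3 fwd=0
After 8 (visit(I)): cur=I back=4 fwd=0

Answer: back: HOME,C,D,T
current: I
forward: (empty)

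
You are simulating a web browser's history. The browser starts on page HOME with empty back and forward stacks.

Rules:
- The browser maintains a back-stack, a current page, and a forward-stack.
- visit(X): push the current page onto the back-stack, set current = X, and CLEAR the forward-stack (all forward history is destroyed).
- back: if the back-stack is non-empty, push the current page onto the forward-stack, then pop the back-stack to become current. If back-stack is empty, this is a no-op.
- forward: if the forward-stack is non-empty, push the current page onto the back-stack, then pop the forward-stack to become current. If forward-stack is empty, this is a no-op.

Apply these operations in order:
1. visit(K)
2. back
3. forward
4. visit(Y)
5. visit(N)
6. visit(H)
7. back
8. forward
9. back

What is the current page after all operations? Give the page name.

Answer: N

Derivation:
After 1 (visit(K)): cur=K back=1 fwd=0
After 2 (back): cur=HOME back=0 fwd=1
After 3 (forward): cur=K back=1 fwd=0
After 4 (visit(Y)): cur=Y back=2 fwd=0
After 5 (visit(N)): cur=N back=3 fwd=0
After 6 (visit(H)): cur=H back=4 fwd=0
After 7 (back): cur=N back=3 fwd=1
After 8 (forward): cur=H back=4 fwd=0
After 9 (back): cur=N back=3 fwd=1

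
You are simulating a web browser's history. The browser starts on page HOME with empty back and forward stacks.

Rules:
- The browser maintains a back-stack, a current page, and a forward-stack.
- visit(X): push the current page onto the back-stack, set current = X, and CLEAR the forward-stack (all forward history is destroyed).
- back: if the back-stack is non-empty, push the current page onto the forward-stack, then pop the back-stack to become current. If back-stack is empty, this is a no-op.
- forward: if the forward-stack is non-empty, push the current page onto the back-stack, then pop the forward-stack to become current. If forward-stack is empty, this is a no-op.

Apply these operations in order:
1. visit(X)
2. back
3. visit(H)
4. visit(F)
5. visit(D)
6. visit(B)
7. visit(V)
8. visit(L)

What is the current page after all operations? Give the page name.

After 1 (visit(X)): cur=X back=1 fwd=0
After 2 (back): cur=HOME back=0 fwd=1
After 3 (visit(H)): cur=H back=1 fwd=0
After 4 (visit(F)): cur=F back=2 fwd=0
After 5 (visit(D)): cur=D back=3 fwd=0
After 6 (visit(B)): cur=B back=4 fwd=0
After 7 (visit(V)): cur=V back=5 fwd=0
After 8 (visit(L)): cur=L back=6 fwd=0

Answer: L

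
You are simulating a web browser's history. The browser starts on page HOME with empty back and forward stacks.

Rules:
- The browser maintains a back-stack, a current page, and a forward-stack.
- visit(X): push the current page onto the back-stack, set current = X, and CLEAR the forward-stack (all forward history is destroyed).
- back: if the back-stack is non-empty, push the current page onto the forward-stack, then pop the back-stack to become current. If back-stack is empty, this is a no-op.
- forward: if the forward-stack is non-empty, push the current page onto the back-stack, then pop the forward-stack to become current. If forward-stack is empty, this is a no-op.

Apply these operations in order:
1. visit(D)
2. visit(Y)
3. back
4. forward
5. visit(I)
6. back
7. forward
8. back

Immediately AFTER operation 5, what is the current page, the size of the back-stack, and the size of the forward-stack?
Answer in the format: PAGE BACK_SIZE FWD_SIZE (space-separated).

After 1 (visit(D)): cur=D back=1 fwd=0
After 2 (visit(Y)): cur=Y back=2 fwd=0
After 3 (back): cur=D back=1 fwd=1
After 4 (forward): cur=Y back=2 fwd=0
After 5 (visit(I)): cur=I back=3 fwd=0

I 3 0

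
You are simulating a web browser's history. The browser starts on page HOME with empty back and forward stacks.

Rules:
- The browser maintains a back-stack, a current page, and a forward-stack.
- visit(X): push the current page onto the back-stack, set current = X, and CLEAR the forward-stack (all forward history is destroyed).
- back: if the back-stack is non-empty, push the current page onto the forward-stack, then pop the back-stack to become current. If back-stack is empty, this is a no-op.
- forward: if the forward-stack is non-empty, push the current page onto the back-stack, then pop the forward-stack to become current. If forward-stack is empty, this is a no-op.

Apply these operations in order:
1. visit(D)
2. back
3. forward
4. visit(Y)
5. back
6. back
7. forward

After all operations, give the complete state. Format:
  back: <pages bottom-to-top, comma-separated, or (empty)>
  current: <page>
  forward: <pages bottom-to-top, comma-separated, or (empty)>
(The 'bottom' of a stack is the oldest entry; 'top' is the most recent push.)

Answer: back: HOME
current: D
forward: Y

Derivation:
After 1 (visit(D)): cur=D back=1 fwd=0
After 2 (back): cur=HOME back=0 fwd=1
After 3 (forward): cur=D back=1 fwd=0
After 4 (visit(Y)): cur=Y back=2 fwd=0
After 5 (back): cur=D back=1 fwd=1
After 6 (back): cur=HOME back=0 fwd=2
After 7 (forward): cur=D back=1 fwd=1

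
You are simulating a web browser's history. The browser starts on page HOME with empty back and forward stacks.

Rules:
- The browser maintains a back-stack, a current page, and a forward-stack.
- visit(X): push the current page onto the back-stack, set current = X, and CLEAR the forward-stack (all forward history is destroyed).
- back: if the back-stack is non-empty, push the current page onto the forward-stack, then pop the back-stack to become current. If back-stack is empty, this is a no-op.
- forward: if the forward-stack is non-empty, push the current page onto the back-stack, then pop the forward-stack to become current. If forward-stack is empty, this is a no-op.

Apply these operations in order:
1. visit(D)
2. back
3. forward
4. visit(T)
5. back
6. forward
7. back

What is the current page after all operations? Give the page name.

After 1 (visit(D)): cur=D back=1 fwd=0
After 2 (back): cur=HOME back=0 fwd=1
After 3 (forward): cur=D back=1 fwd=0
After 4 (visit(T)): cur=T back=2 fwd=0
After 5 (back): cur=D back=1 fwd=1
After 6 (forward): cur=T back=2 fwd=0
After 7 (back): cur=D back=1 fwd=1

Answer: D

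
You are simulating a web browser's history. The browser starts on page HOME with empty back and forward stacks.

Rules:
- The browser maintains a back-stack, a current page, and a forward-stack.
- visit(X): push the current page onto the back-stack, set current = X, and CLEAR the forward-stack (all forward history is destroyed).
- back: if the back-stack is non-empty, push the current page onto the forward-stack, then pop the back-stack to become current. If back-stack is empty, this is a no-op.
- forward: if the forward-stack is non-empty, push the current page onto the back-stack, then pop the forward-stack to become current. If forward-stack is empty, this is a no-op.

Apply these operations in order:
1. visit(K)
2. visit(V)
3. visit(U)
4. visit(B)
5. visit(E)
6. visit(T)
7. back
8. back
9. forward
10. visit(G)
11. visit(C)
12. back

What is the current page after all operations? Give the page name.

After 1 (visit(K)): cur=K back=1 fwd=0
After 2 (visit(V)): cur=V back=2 fwd=0
After 3 (visit(U)): cur=U back=3 fwd=0
After 4 (visit(B)): cur=B back=4 fwd=0
After 5 (visit(E)): cur=E back=5 fwd=0
After 6 (visit(T)): cur=T back=6 fwd=0
After 7 (back): cur=E back=5 fwd=1
After 8 (back): cur=B back=4 fwd=2
After 9 (forward): cur=E back=5 fwd=1
After 10 (visit(G)): cur=G back=6 fwd=0
After 11 (visit(C)): cur=C back=7 fwd=0
After 12 (back): cur=G back=6 fwd=1

Answer: G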